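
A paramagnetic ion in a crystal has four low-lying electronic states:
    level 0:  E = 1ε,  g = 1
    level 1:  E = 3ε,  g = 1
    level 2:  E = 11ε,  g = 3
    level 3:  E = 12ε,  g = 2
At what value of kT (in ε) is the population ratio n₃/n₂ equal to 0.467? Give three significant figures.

2.81 ε

n₃/n₂ = (g₃/g₂) exp[−(E₃−E₂)/kT] = 0.467.
⇒ (E₃−E₂)/kT = ln((2/3)/0.467) = ln(1.4276) = 0.35599.
kT = 1ε / 0.35599 = 2.81 ε.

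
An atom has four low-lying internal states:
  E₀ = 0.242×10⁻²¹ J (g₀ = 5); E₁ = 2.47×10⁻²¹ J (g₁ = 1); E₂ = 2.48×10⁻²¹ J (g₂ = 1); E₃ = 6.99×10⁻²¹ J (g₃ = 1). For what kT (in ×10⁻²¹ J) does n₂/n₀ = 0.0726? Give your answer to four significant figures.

2.209 ×10⁻²¹ J

n₂/n₀ = (g₂/g₀) exp[−(E₂−E₀)/kT] = 0.0726.
⇒ (E₂−E₀)/kT = ln((1/5)/0.0726) = ln(2.75482) = 1.01335.
kT = 2.238 ×10⁻²¹ J / 1.01335 = 2.209 ×10⁻²¹ J.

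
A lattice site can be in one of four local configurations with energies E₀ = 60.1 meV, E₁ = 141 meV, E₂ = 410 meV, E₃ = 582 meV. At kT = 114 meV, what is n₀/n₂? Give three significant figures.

n₀/n₂ = exp[−(E₀−E₂)/kT] = exp(−(-349.9 meV)/(114 meV)) = exp(3.0693) = 21.5.

21.5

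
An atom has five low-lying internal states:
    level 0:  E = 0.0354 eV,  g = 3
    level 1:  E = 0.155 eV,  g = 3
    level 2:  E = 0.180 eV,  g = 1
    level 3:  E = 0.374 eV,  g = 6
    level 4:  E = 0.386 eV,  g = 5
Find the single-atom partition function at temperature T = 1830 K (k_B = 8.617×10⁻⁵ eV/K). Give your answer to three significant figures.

Z = 4.83

k_BT = 8.617×10⁻⁵ × 1830 K = 0.15769 eV.
Eᵢ/kT = 0.22449, 0.98294, 1.1415, 2.3717, 2.4478.
Z = Σ gᵢe^(−Eᵢ/kT) = 3·e^(−0.22449) + 3·e^(−0.98294) + 1·e^(−1.1415) + 6·e^(−2.3717) + 5·e^(−2.4478) = 2.3968 + 1.1226 + 0.31934 + 0.55993 + 0.43242 = 4.8311.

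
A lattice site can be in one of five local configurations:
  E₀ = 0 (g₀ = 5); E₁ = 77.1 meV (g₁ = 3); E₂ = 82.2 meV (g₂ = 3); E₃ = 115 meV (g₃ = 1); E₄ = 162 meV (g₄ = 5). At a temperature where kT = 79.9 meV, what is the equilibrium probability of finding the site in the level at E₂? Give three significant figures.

Eᵢ/kT = 0, 0.96496, 1.0288, 1.4393, 2.0275.
Z = Σ gᵢe^(−Eᵢ/kT) = 5·e^(−0) + 3·e^(−0.96496) + 3·e^(−1.0288) + 1·e^(−1.4393) + 5·e^(−2.0275) = 5.0000 + 1.1430 + 1.0723 + 0.23709 + 0.65832 = 8.1107.
P₂ = g₂ e^(−E₂/kT) / Z = 1.0723/8.1107 = 0.132.

0.132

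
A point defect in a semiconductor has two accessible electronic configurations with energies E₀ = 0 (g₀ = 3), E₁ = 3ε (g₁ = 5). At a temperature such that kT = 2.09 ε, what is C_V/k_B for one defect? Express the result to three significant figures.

0.419

Eᵢ/kT = 0, 1.4354.
Z = Σ gᵢe^(−Eᵢ/kT) = 3·e^(−0) + 5·e^(−1.4354) = 3.0000 + 1.1901 = 4.1901.
⟨E⟩ = 0.85208 ε, ⟨E²⟩ = 2.5562 ε².
C_V/k_B = (⟨E²⟩ − ⟨E⟩²)/(kT)² = (2.5562 − 0.72604)/4.3681 = 0.419.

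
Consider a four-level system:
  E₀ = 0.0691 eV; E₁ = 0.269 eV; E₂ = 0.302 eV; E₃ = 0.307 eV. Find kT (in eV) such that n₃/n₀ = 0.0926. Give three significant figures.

n₃/n₀ = exp[−(E₃−E₀)/kT] = 0.0926.
⇒ (E₃−E₀)/kT = ln(1/0.0926) = ln(10.799) = 2.3795.
kT = 0.2379 eV / 2.3795 = 0.100 eV.

0.100 eV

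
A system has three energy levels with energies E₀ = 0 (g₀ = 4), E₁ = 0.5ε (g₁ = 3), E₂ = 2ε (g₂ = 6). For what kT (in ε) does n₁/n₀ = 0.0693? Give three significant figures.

n₁/n₀ = (g₁/g₀) exp[−(E₁−E₀)/kT] = 0.0693.
⇒ (E₁−E₀)/kT = ln((3/4)/0.0693) = ln(10.823) = 2.3817.
kT = 0.5ε / 2.3817 = 0.210 ε.

0.210 ε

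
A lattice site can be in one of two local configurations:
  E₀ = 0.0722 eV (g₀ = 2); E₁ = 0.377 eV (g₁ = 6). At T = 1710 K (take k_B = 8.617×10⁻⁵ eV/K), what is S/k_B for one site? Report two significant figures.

k_BT = 8.617×10⁻⁵ × 1710 K = 0.1474 eV.
Eᵢ/kT = 0.4898, 2.558.
Z = Σ gᵢe^(−Eᵢ/kT) = 2·e^(−0.4898) + 6·e^(−2.558) = 1.225 + 0.4648 = 1.690.
⟨E⟩ = Σ EᵢPᵢ = 0.1560 eV.
S/k_B = ln Z + ⟨E⟩/kT = ln(1.690) + 0.1560/0.1474 = 0.5247 + 1.058 = 1.6.

1.6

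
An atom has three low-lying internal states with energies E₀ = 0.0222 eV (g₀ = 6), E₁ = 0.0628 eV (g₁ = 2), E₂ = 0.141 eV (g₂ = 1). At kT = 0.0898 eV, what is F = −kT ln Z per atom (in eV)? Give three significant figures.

-0.159 eV

Eᵢ/kT = 0.24722, 0.69933, 1.5702.
Z = Σ gᵢe^(−Eᵢ/kT) = 6·e^(−0.24722) + 2·e^(−0.69933) + 1·e^(−1.5702) = 4.6858 + 0.99384 + 0.20800 = 5.8876.
F = −kT ln Z = −0.0898 × ln(5.8876) = −0.0898 × 1.7728 = -0.159 eV.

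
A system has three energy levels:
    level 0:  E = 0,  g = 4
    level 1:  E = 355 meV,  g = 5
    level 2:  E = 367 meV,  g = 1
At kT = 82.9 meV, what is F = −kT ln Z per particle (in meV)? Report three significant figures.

Eᵢ/kT = 0, 4.2823, 4.4270.
Z = Σ gᵢe^(−Eᵢ/kT) = 4·e^(−0) + 5·e^(−4.2823) + 1·e^(−4.4270) = 4.0000 + 0.069054 + 0.011950 = 4.0810.
F = −kT ln Z = −82.9 × ln(4.0810) = −82.9 × 1.4063 = -117 meV.

-117 meV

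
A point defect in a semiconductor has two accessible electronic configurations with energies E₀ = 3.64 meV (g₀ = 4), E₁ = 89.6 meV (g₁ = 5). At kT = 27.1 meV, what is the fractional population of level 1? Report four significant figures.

0.04979

Eᵢ/kT = 0.134317, 3.30627.
Z = Σ gᵢe^(−Eᵢ/kT) = 4·e^(−0.134317) + 5·e^(−3.30627) = 3.49725 + 0.183263 = 3.68051.
P₁ = g₁ e^(−E₁/kT) / Z = 0.183263/3.68051 = 0.04979.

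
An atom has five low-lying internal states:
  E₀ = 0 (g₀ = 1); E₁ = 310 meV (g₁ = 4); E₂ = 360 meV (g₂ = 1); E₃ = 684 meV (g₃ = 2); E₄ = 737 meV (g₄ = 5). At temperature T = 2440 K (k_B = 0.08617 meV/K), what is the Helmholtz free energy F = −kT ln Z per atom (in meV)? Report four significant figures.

-177.3 meV

k_BT = 0.08617 × 2440 K = 210.255 meV.
Eᵢ/kT = 0, 1.47440, 1.71221, 3.25319, 3.50527.
Z = Σ gᵢe^(−Eᵢ/kT) = 1·e^(−0) + 4·e^(−1.47440) + 1·e^(−1.71221) + 2·e^(−3.25319) + 5·e^(−3.50527) = 1.00000 + 0.915664 + 0.180467 + 0.0773014 + 0.150193 = 2.32363.
F = −kT ln Z = −210.255 × ln(2.32363) = −210.255 × 0.843131 = -177.3 meV.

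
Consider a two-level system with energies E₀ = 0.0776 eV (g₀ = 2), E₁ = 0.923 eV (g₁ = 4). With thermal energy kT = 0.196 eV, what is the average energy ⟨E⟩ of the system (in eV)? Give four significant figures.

Eᵢ/kT = 0.395918, 4.70918.
Z = Σ gᵢe^(−Eᵢ/kT) = 2·e^(−0.395918) + 4·e^(−4.70918) = 1.34612 + 0.0360487 = 1.38217.
⟨E⟩ = Σ Eᵢ gᵢe^(−Eᵢ/kT) / Z = (0.0776·1.34612 + 0.923·0.0360487) / 1.38217 = 0.09965 eV.

0.09965 eV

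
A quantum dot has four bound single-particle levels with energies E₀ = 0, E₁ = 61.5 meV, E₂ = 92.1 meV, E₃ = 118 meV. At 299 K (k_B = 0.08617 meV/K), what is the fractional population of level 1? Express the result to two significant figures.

0.081

k_BT = 0.08617 × 299 K = 25.76 meV.
Eᵢ/kT = 0, 2.387, 3.575, 4.581.
Z = Σ e^(−Eᵢ/kT) = e^(−0) + e^(−2.387) + e^(−3.575) + e^(−4.581) = 1.000 + 0.09190 + 0.02802 + 0.01024 = 1.130.
P₁ = e^(−E₁/kT) / Z = 0.09190/1.130 = 0.081.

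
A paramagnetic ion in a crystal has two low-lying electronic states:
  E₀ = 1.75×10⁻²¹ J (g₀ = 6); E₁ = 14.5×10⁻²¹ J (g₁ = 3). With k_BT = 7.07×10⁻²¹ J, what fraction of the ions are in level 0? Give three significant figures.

Eᵢ/kT = 0.24752, 2.0509.
Z = Σ gᵢe^(−Eᵢ/kT) = 6·e^(−0.24752) + 3·e^(−2.0509) = 4.6844 + 0.38586 = 5.0703.
P₀ = g₀ e^(−E₀/kT) / Z = 4.6844/5.0703 = 0.924.

0.924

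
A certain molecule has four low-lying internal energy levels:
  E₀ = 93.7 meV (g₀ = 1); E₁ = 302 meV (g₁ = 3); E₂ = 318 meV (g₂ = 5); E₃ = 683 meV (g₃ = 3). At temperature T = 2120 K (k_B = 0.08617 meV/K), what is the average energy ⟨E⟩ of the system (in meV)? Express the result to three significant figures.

263 meV

k_BT = 0.08617 × 2120 K = 182.68 meV.
Eᵢ/kT = 0.51292, 1.6532, 1.7407, 3.7388.
Z = Σ gᵢe^(−Eᵢ/kT) = 1·e^(−0.51292) + 3·e^(−1.6532) + 5·e^(−1.7407) + 3·e^(−3.7388) = 0.59874 + 0.57431 + 0.87699 + 0.071348 = 2.1214.
⟨E⟩ = Σ Eᵢ gᵢe^(−Eᵢ/kT) / Z = (93.7·0.59874 + 302·0.57431 + 318·0.87699 + 683·0.071348) / 2.1214 = 263 meV.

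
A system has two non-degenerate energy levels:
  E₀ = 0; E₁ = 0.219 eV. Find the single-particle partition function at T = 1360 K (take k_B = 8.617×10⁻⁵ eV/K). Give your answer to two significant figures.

Z = 1.2

k_BT = 8.617×10⁻⁵ × 1360 K = 0.1172 eV.
Eᵢ/kT = 0, 1.869.
Z = Σ e^(−Eᵢ/kT) = e^(−0) + e^(−1.869) = 1.000 + 0.1543 = 1.154.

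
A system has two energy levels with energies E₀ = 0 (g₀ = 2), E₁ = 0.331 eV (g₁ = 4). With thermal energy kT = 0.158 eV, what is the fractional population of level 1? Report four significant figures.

Eᵢ/kT = 0, 2.09494.
Z = Σ gᵢe^(−Eᵢ/kT) = 2·e^(−0) + 4·e^(−2.09494) = 2.00000 + 0.492311 = 2.49231.
P₁ = g₁ e^(−E₁/kT) / Z = 0.492311/2.49231 = 0.1975.

0.1975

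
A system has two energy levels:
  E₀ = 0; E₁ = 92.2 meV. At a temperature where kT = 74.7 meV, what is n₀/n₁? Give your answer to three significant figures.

n₀/n₁ = exp[−(E₀−E₁)/kT] = exp(−(-92.2 meV)/(74.7 meV)) = exp(1.2343) = 3.44.

3.44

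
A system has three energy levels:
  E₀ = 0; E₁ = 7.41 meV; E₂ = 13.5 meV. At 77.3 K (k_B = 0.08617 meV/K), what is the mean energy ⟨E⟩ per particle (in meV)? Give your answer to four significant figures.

2.886 meV

k_BT = 0.08617 × 77.3 K = 6.66094 meV.
Eᵢ/kT = 0, 1.11246, 2.02674.
Z = Σ e^(−Eᵢ/kT) = e^(−0) + e^(−1.11246) + e^(−2.02674) = 1.00000 + 0.328749 + 0.131764 = 1.46051.
⟨E⟩ = Σ Eᵢ e^(−Eᵢ/kT) / Z = (0·1.00000 + 7.41·0.328749 + 13.5·0.131764) / 1.46051 = 2.886 meV.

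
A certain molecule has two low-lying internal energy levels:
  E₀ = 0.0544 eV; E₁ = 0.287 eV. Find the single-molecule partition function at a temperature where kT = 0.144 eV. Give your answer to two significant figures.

Z = 0.82

Eᵢ/kT = 0.3778, 1.993.
Z = Σ e^(−Eᵢ/kT) = e^(−0.3778) + e^(−1.993) = 0.6854 + 0.1363 = 0.8217.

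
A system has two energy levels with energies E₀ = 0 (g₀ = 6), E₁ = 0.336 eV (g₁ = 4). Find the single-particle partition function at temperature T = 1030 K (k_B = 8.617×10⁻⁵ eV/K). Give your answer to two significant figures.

Z = 6.1

k_BT = 8.617×10⁻⁵ × 1030 K = 0.08876 eV.
Eᵢ/kT = 0, 3.785.
Z = Σ gᵢe^(−Eᵢ/kT) = 6·e^(−0) + 4·e^(−3.785) = 6.000 + 0.09084 = 6.091.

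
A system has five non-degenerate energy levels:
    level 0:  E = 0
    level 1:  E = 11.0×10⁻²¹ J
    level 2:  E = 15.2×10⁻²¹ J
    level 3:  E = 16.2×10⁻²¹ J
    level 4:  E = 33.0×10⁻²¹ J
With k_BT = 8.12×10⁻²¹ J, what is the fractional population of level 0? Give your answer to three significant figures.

Eᵢ/kT = 0, 1.3547, 1.8719, 1.9951, 4.0640.
Z = Σ e^(−Eᵢ/kT) = e^(−0) + e^(−1.3547) + e^(−1.8719) + e^(−1.9951) + e^(−4.0640) = 1.0000 + 0.25802 + 0.15383 + 0.13600 + 0.017180 = 1.5650.
P₀ = e^(−E₀/kT) / Z = 1.0000/1.5650 = 0.639.

0.639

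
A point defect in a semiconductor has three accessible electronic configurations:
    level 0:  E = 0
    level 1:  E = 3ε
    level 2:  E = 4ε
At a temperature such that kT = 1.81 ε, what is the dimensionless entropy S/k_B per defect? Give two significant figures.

Eᵢ/kT = 0, 1.657, 2.210.
Z = Σ e^(−Eᵢ/kT) = e^(−0) + e^(−1.657) + e^(−2.210) = 1.000 + 0.1907 + 0.1097 = 1.300.
⟨E⟩ = Σ EᵢPᵢ = 0.7776 ε.
S/k_B = ln Z + ⟨E⟩/kT = ln(1.300) + 0.7776/1.81 = 0.2624 + 0.4296 = 0.69.

0.69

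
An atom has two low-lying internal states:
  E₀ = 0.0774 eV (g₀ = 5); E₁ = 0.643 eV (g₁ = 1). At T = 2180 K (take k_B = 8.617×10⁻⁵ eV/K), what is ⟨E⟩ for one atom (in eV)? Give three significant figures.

k_BT = 8.617×10⁻⁵ × 2180 K = 0.18785 eV.
Eᵢ/kT = 0.41203, 3.4229.
Z = Σ gᵢe^(−Eᵢ/kT) = 5·e^(−0.41203) + 1·e^(−3.4229) = 3.3115 + 0.032618 = 3.3441.
⟨E⟩ = Σ Eᵢ gᵢe^(−Eᵢ/kT) / Z = (0.0774·3.3115 + 0.643·0.032618) / 3.3441 = 0.0829 eV.

0.0829 eV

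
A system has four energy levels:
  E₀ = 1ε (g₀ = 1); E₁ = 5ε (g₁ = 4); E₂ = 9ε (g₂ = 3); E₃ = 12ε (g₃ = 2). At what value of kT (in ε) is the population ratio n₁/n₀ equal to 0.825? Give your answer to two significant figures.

n₁/n₀ = (g₁/g₀) exp[−(E₁−E₀)/kT] = 0.825.
⇒ (E₁−E₀)/kT = ln((4/1)/0.825) = ln(4.848) = 1.579.
kT = 4ε / 1.579 = 2.5 ε.

2.5 ε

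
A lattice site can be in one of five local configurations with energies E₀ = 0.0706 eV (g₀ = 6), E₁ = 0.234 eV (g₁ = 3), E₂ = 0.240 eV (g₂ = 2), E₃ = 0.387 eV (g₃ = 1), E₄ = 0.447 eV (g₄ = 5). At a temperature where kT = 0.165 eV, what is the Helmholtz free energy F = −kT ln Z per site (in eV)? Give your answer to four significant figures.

Eᵢ/kT = 0.427879, 1.41818, 1.45455, 2.34545, 2.70909.
Z = Σ gᵢe^(−Eᵢ/kT) = 6·e^(−0.427879) + 3·e^(−1.41818) + 2·e^(−1.45455) + 1·e^(−2.34545) + 5·e^(−2.70909) = 3.91134 + 0.726463 + 0.467011 + 0.0958041 + 0.332987 = 5.53361.
F = −kT ln Z = −0.165 × ln(5.53361) = −0.165 × 1.71084 = -0.2823 eV.

-0.2823 eV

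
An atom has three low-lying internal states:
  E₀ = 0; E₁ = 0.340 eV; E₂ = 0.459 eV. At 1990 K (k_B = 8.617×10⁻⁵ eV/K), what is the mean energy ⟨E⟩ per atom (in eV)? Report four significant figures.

k_BT = 8.617×10⁻⁵ × 1990 K = 0.171478 eV.
Eᵢ/kT = 0, 1.98276, 2.67673.
Z = Σ e^(−Eᵢ/kT) = e^(−0) + e^(−1.98276) + e^(−2.67673) = 1.00000 + 0.137689 + 0.0687877 = 1.20648.
⟨E⟩ = Σ Eᵢ e^(−Eᵢ/kT) / Z = (0·1.00000 + 0.340·0.137689 + 0.459·0.0687877) / 1.20648 = 0.06497 eV.

0.06497 eV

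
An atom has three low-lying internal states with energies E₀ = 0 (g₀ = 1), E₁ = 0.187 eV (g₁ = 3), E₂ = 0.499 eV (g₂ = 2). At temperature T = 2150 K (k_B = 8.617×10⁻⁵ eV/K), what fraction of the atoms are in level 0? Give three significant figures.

k_BT = 8.617×10⁻⁵ × 2150 K = 0.18527 eV.
Eᵢ/kT = 0, 1.0093, 2.6934.
Z = Σ gᵢe^(−Eᵢ/kT) = 1·e^(−0) + 3·e^(−1.0093) + 2·e^(−2.6934) = 1.0000 + 1.0934 + 0.13530 = 2.2287.
P₀ = g₀ e^(−E₀/kT) / Z = 1.0000/2.2287 = 0.449.

0.449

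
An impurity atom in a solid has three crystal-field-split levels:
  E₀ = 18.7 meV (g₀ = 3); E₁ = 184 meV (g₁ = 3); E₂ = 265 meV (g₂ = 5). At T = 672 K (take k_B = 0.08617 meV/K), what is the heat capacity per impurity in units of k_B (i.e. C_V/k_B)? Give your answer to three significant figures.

k_BT = 0.08617 × 672 K = 57.906 meV.
Eᵢ/kT = 0.32294, 3.1776, 4.5764.
Z = Σ gᵢe^(−Eᵢ/kT) = 3·e^(−0.32294) + 3·e^(−3.1776) + 5·e^(−4.5764) = 2.1721 + 0.12506 + 0.051459 = 2.3486.
⟨E⟩ = 32.899 meV, ⟨E²⟩ = 3664.9 meV².
C_V/k_B = (⟨E²⟩ − ⟨E⟩²)/(kT)² = (3664.9 − 1082.3)/3353.1 = 0.770.

0.770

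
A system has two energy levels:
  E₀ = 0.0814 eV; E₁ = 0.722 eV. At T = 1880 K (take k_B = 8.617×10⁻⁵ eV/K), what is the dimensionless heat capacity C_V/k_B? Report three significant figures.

0.289

k_BT = 8.617×10⁻⁵ × 1880 K = 0.16200 eV.
Eᵢ/kT = 0.50247, 4.4568.
Z = Σ e^(−Eᵢ/kT) = e^(−0.50247) + e^(−4.4568) = 0.60503 + 0.011599 = 0.61663.
⟨E⟩ = 0.093450 eV, ⟨E²⟩ = 0.016307 eV².
C_V/k_B = (⟨E²⟩ − ⟨E⟩²)/(kT)² = (0.016307 − 0.0087329)/0.026244 = 0.289.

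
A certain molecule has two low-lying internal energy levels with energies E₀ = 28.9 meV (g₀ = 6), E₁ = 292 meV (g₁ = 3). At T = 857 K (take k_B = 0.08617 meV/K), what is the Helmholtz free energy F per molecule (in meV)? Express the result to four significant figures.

k_BT = 0.08617 × 857 K = 73.8477 meV.
Eᵢ/kT = 0.391346, 3.95408.
Z = Σ gᵢe^(−Eᵢ/kT) = 6·e^(−0.391346) + 3·e^(−3.95408) = 4.05688 + 0.0575289 = 4.11441.
F = −kT ln Z = −73.8477 × ln(4.11441) = −73.8477 × 1.41450 = -104.5 meV.

-104.5 meV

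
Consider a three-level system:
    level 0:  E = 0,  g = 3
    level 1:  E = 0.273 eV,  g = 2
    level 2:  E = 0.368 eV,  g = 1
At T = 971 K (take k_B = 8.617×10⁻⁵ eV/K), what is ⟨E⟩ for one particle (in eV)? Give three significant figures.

0.00823 eV

k_BT = 8.617×10⁻⁵ × 971 K = 0.083671 eV.
Eᵢ/kT = 0, 3.2628, 4.3982.
Z = Σ gᵢe^(−Eᵢ/kT) = 3·e^(−0) + 2·e^(−3.2628) + 1·e^(−4.3982) = 3.0000 + 0.076562 + 0.012299 = 3.0889.
⟨E⟩ = Σ Eᵢ gᵢe^(−Eᵢ/kT) / Z = (0·3.0000 + 0.273·0.076562 + 0.368·0.012299) / 3.0889 = 0.00823 eV.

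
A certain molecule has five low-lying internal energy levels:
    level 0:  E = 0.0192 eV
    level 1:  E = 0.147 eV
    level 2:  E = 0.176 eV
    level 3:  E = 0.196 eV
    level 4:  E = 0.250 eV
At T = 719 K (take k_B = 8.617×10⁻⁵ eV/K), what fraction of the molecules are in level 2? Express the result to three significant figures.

0.0618

k_BT = 8.617×10⁻⁵ × 719 K = 0.061956 eV.
Eᵢ/kT = 0.30990, 2.3727, 2.8407, 3.1635, 4.0351.
Z = Σ e^(−Eᵢ/kT) = e^(−0.30990) + e^(−2.3727) + e^(−2.8407) + e^(−3.1635) + e^(−4.0351) = 0.73352 + 0.093229 + 0.058385 + 0.042278 + 0.017684 = 0.94510.
P₂ = e^(−E₂/kT) / Z = 0.058385/0.94510 = 0.0618.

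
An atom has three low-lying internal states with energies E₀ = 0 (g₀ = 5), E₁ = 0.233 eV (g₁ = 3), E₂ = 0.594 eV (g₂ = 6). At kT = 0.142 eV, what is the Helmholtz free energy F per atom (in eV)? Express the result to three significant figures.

Eᵢ/kT = 0, 1.6408, 4.1831.
Z = Σ gᵢe^(−Eᵢ/kT) = 5·e^(−0) + 3·e^(−1.6408) + 6·e^(−4.1831) = 5.0000 + 0.58147 + 0.091507 = 5.6730.
F = −kT ln Z = −0.142 × ln(5.6730) = −0.142 × 1.7357 = -0.246 eV.

-0.246 eV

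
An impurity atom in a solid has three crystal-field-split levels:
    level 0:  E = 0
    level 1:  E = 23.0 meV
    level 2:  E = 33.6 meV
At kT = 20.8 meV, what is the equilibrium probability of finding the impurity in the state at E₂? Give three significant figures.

0.130

Eᵢ/kT = 0, 1.1058, 1.6154.
Z = Σ e^(−Eᵢ/kT) = e^(−0) + e^(−1.1058) + e^(−1.6154) = 1.0000 + 0.33095 + 0.19881 = 1.5298.
P₂ = e^(−E₂/kT) / Z = 0.19881/1.5298 = 0.130.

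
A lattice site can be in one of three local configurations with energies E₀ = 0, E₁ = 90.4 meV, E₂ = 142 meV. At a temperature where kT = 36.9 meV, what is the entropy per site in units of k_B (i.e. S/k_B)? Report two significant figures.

0.37

Eᵢ/kT = 0, 2.450, 3.848.
Z = Σ e^(−Eᵢ/kT) = e^(−0) + e^(−2.450) + e^(−3.848) = 1.000 + 0.08629 + 0.02132 = 1.108.
⟨E⟩ = Σ EᵢPᵢ = 9.773 meV.
S/k_B = ln Z + ⟨E⟩/kT = ln(1.108) + 9.773/36.9 = 0.1026 + 0.2649 = 0.37.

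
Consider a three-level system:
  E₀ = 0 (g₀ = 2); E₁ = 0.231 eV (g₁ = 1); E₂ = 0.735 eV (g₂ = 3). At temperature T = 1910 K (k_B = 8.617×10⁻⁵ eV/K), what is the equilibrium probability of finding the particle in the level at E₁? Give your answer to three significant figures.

0.108

k_BT = 8.617×10⁻⁵ × 1910 K = 0.16458 eV.
Eᵢ/kT = 0, 1.4036, 4.4659.
Z = Σ gᵢe^(−Eᵢ/kT) = 2·e^(−0) + 1·e^(−1.4036) + 3·e^(−4.4659) = 2.0000 + 0.24571 + 0.034483 = 2.2802.
P₁ = g₁ e^(−E₁/kT) / Z = 0.24571/2.2802 = 0.108.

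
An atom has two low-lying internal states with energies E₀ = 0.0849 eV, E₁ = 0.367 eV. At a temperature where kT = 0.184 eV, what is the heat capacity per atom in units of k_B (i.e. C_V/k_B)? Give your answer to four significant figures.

Eᵢ/kT = 0.461413, 1.99457.
Z = Σ e^(−Eᵢ/kT) = e^(−0.461413) + e^(−1.99457) = 0.630392 + 0.136072 = 0.766464.
⟨E⟩ = 0.134982 eV, ⟨E²⟩ = 0.0298400 eV².
C_V/k_B = (⟨E²⟩ − ⟨E⟩²)/(kT)² = (0.0298400 − 0.0182201)/0.0338560 = 0.3432.

0.3432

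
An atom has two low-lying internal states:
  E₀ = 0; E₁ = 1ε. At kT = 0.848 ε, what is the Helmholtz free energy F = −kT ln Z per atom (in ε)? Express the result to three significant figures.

Eᵢ/kT = 0, 1.1792.
Z = Σ e^(−Eᵢ/kT) = e^(−0) + e^(−1.1792) = 1.0000 + 0.30752 = 1.3075.
F = −kT ln Z = −0.848 × ln(1.3075) = −0.848 × 0.26812 = -0.227 ε.

-0.227 ε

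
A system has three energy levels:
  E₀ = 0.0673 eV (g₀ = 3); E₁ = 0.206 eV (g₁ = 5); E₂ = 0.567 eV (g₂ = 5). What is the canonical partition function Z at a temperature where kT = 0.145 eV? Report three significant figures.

Z = 3.19

Eᵢ/kT = 0.46414, 1.4207, 3.9103.
Z = Σ gᵢe^(−Eᵢ/kT) = 3·e^(−0.46414) + 5·e^(−1.4207) + 5·e^(−3.9103) = 1.8860 + 1.2077 + 0.10017 = 3.1939.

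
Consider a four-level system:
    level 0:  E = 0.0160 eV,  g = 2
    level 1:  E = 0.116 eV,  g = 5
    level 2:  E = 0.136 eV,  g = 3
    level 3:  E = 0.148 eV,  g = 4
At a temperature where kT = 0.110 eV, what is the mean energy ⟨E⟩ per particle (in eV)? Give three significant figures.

Eᵢ/kT = 0.14545, 1.0545, 1.2364, 1.3455.
Z = Σ gᵢe^(−Eᵢ/kT) = 2·e^(−0.14545) + 5·e^(−1.0545) + 3·e^(−1.2364) + 4·e^(−1.3455) = 1.7293 + 1.7418 + 0.87128 + 1.0416 = 5.3840.
⟨E⟩ = Σ Eᵢ gᵢe^(−Eᵢ/kT) / Z = (0.0160·1.7293 + 0.116·1.7418 + 0.136·0.87128 + 0.148·1.0416) / 5.3840 = 0.0933 eV.

0.0933 eV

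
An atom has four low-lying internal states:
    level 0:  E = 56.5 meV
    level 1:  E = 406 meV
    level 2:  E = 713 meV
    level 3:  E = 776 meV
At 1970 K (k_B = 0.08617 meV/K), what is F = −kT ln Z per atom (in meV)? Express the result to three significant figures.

30.9 meV

k_BT = 0.08617 × 1970 K = 169.75 meV.
Eᵢ/kT = 0.33284, 2.3918, 4.2003, 4.5714.
Z = Σ e^(−Eᵢ/kT) = e^(−0.33284) + e^(−2.3918) + e^(−4.2003) + e^(−4.5714) = 0.71688 + 0.091465 + 0.014991 + 0.010343 = 0.83368.
F = −kT ln Z = −169.75 × ln(0.83368) = −169.75 × -0.18191 = 30.9 meV.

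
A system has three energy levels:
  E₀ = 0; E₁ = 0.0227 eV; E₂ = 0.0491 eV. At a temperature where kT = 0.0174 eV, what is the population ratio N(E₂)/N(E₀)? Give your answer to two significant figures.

0.059

n₂/n₀ = exp[−(E₂−E₀)/kT] = exp(−(0.0491 eV)/(0.0174 eV)) = exp(-2.822) = 0.059.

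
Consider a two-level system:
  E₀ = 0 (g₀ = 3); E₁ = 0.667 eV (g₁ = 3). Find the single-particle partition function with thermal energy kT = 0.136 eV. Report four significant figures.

Z = 3.022

Eᵢ/kT = 0, 4.90441.
Z = Σ gᵢe^(−Eᵢ/kT) = 3·e^(−0) + 3·e^(−4.90441) = 3.00000 + 0.0222414 = 3.02224.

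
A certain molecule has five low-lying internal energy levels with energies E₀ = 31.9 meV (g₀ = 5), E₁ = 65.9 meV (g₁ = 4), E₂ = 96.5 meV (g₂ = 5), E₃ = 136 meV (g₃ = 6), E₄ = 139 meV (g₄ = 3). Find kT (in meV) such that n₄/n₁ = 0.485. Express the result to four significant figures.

167.7 meV

n₄/n₁ = (g₄/g₁) exp[−(E₄−E₁)/kT] = 0.485.
⇒ (E₄−E₁)/kT = ln((3/4)/0.485) = ln(1.54639) = 0.435923.
kT = 73.1 meV / 0.435923 = 167.7 meV.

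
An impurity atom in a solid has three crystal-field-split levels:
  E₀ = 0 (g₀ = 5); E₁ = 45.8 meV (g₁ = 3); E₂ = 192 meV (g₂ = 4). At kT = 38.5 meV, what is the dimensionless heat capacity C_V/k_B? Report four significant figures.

Eᵢ/kT = 0, 1.18961, 4.98701.
Z = Σ gᵢe^(−Eᵢ/kT) = 5·e^(−0) + 3·e^(−1.18961) + 4·e^(−4.98701) = 5.00000 + 0.913020 + 0.0273042 = 5.94032.
⟨E⟩ = 7.92192 meV, ⟨E²⟩ = 491.847 meV².
C_V/k_B = (⟨E²⟩ − ⟨E⟩²)/(kT)² = (491.847 − 62.7568)/1482.25 = 0.2895.

0.2895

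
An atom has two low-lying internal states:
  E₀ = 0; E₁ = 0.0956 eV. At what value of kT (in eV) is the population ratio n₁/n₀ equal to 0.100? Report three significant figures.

n₁/n₀ = exp[−(E₁−E₀)/kT] = 0.100.
⇒ (E₁−E₀)/kT = ln(1/0.100) = ln(10.000) = 2.3026.
kT = 0.0956 eV / 2.3026 = 0.0415 eV.

0.0415 eV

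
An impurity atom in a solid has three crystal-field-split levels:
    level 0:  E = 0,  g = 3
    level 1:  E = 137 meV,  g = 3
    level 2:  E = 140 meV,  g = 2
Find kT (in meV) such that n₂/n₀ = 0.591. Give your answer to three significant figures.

n₂/n₀ = (g₂/g₀) exp[−(E₂−E₀)/kT] = 0.591.
⇒ (E₂−E₀)/kT = ln((2/3)/0.591) = ln(1.1280) = 0.12045.
kT = 140 meV / 0.12045 = 1160 meV.

1160 meV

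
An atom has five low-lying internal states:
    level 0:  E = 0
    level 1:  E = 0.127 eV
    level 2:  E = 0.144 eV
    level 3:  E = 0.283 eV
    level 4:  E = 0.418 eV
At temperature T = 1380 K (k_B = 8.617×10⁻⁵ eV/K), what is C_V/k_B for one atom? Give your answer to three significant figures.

0.619

k_BT = 8.617×10⁻⁵ × 1380 K = 0.11891 eV.
Eᵢ/kT = 0, 1.0680, 1.2110, 2.3800, 3.5153.
Z = Σ e^(−Eᵢ/kT) = e^(−0) + e^(−1.0680) + e^(−1.2110) + e^(−2.3800) + e^(−3.5153) = 1.0000 + 0.34370 + 0.29790 + 0.092551 + 0.029739 = 1.7639.
⟨E⟩ = 0.070962 eV, ⟨E²⟩ = 0.013793 eV².
C_V/k_B = (⟨E²⟩ − ⟨E⟩²)/(kT)² = (0.013793 − 0.0050356)/0.014140 = 0.619.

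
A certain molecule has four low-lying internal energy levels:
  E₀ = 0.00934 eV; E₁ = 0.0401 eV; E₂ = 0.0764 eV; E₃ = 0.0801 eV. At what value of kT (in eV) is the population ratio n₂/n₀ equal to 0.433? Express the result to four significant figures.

0.08012 eV

n₂/n₀ = exp[−(E₂−E₀)/kT] = 0.433.
⇒ (E₂−E₀)/kT = ln(1/0.433) = ln(2.30947) = 0.837018.
kT = 0.06706 eV / 0.837018 = 0.08012 eV.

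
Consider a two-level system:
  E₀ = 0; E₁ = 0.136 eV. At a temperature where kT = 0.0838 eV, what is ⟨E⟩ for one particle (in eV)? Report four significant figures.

0.02241 eV

Eᵢ/kT = 0, 1.62291.
Z = Σ e^(−Eᵢ/kT) = e^(−0) + e^(−1.62291) = 1.00000 + 0.197324 = 1.19732.
⟨E⟩ = Σ Eᵢ e^(−Eᵢ/kT) / Z = (0·1.00000 + 0.136·0.197324) / 1.19732 = 0.02241 eV.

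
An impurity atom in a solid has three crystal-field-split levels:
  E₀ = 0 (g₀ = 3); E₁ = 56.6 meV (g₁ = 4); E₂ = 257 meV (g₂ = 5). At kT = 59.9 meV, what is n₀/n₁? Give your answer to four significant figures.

n₀/n₁ = (g₀/g₁) exp[−(E₀−E₁)/kT] = (3/4) × exp(−(-56.6 meV)/(59.9 meV)) = (3/4) × exp(0.944908) = 1.929.

1.929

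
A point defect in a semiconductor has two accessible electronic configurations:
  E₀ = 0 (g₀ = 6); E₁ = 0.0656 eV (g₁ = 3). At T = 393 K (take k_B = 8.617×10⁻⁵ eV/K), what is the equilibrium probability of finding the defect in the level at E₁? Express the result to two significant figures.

k_BT = 8.617×10⁻⁵ × 393 K = 0.03386 eV.
Eᵢ/kT = 0, 1.937.
Z = Σ gᵢe^(−Eᵢ/kT) = 6·e^(−0) + 3·e^(−1.937) = 6.000 + 0.4324 = 6.432.
P₁ = g₁ e^(−E₁/kT) / Z = 0.4324/6.432 = 0.067.

0.067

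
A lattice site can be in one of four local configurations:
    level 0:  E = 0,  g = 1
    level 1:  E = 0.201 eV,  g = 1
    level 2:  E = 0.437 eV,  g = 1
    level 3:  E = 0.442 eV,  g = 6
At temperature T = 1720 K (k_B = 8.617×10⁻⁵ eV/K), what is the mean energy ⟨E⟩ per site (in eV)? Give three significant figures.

k_BT = 8.617×10⁻⁵ × 1720 K = 0.14821 eV.
Eᵢ/kT = 0, 1.3562, 2.9485, 2.9823.
Z = Σ gᵢe^(−Eᵢ/kT) = 1·e^(−0) + 1·e^(−1.3562) + 1·e^(−2.9485) + 6·e^(−2.9823) = 1.0000 + 0.25764 + 0.052418 + 0.30406 = 1.6141.
⟨E⟩ = Σ Eᵢ gᵢe^(−Eᵢ/kT) / Z = (0·1.0000 + 0.201·0.25764 + 0.437·0.052418 + 0.442·0.30406) / 1.6141 = 0.130 eV.

0.130 eV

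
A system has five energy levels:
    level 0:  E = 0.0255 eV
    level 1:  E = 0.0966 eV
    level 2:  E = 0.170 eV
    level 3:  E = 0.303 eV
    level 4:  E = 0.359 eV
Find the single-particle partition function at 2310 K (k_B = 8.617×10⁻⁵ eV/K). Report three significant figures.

k_BT = 8.617×10⁻⁵ × 2310 K = 0.19905 eV.
Eᵢ/kT = 0.12811, 0.48531, 0.85406, 1.5222, 1.8036.
Z = Σ e^(−Eᵢ/kT) = e^(−0.12811) + e^(−0.48531) + e^(−0.85406) + e^(−1.5222) + e^(−1.8036) = 0.87976 + 0.61551 + 0.42568 + 0.21823 + 0.16470 = 2.3039.

Z = 2.30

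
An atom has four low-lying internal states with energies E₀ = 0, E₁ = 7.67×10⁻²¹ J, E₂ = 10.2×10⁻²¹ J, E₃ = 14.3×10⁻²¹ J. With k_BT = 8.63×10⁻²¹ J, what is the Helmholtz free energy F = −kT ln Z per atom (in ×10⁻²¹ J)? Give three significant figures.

-5.58 ×10⁻²¹ J

Eᵢ/kT = 0, 0.88876, 1.1819, 1.6570.
Z = Σ e^(−Eᵢ/kT) = e^(−0) + e^(−0.88876) + e^(−1.1819) + e^(−1.6570) = 1.0000 + 0.41117 + 0.30670 + 0.19071 = 1.9086.
F = −kT ln Z = −8.63 × ln(1.9086) = −8.63 × 0.64637 = -5.58 ×10⁻²¹ J.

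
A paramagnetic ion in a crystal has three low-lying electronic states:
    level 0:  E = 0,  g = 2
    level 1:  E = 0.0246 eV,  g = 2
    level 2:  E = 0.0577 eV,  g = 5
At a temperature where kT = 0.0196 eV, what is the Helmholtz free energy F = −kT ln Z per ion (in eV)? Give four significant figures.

-0.02041 eV

Eᵢ/kT = 0, 1.25510, 2.94388.
Z = Σ gᵢe^(−Eᵢ/kT) = 2·e^(−0) + 2·e^(−1.25510) + 5·e^(−2.94388) = 2.00000 + 0.570095 + 0.263305 = 2.83340.
F = −kT ln Z = −0.0196 × ln(2.83340) = −0.0196 × 1.04148 = -0.02041 eV.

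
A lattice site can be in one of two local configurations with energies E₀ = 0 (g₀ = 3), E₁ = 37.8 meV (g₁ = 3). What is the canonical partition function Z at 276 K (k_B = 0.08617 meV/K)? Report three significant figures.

Z = 3.61

k_BT = 0.08617 × 276 K = 23.783 meV.
Eᵢ/kT = 0, 1.5894.
Z = Σ gᵢe^(−Eᵢ/kT) = 3·e^(−0) + 3·e^(−1.5894) = 3.0000 + 0.61214 = 3.6121.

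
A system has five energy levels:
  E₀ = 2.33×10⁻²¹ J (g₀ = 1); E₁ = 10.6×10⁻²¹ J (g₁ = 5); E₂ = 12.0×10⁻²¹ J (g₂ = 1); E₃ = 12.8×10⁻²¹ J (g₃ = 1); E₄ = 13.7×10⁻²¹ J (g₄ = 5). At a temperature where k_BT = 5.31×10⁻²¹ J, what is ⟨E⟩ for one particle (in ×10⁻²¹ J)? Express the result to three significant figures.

Eᵢ/kT = 0.43879, 1.9962, 2.2599, 2.4105, 2.5800.
Z = Σ gᵢe^(−Eᵢ/kT) = 1·e^(−0.43879) + 5·e^(−1.9962) + 1·e^(−2.2599) + 1·e^(−2.4105) + 5·e^(−2.5800) = 0.64482 + 0.67925 + 0.10436 + 0.089770 + 0.37887 = 1.8971.
⟨E⟩ = Σ Eᵢ gᵢe^(−Eᵢ/kT) / Z = (2.33·0.64482 + 10.6·0.67925 + 12.0·0.10436 + 12.8·0.089770 + 13.7·0.37887) / 1.8971 = 8.59 ×10⁻²¹ J.

8.59 ×10⁻²¹ J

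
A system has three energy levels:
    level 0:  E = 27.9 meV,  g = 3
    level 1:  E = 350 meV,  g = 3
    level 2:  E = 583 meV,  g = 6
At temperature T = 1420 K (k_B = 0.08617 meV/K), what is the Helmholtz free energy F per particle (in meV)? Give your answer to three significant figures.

-117 meV

k_BT = 0.08617 × 1420 K = 122.36 meV.
Eᵢ/kT = 0.22802, 2.8604, 4.7646.
Z = Σ gᵢe^(−Eᵢ/kT) = 3·e^(−0.22802) + 3·e^(−2.8604) + 6·e^(−4.7646) = 2.3883 + 0.17174 + 0.051158 = 2.6112.
F = −kT ln Z = −122.36 × ln(2.6112) = −122.36 × 0.95981 = -117 meV.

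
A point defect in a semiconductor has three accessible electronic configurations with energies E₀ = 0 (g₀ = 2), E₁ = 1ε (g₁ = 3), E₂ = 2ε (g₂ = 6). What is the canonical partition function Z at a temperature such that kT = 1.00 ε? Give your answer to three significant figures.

Eᵢ/kT = 0, 1.0000, 2.0000.
Z = Σ gᵢe^(−Eᵢ/kT) = 2·e^(−0) + 3·e^(−1.0000) + 6·e^(−2.0000) = 2.0000 + 1.1036 + 0.81201 = 3.9156.

Z = 3.92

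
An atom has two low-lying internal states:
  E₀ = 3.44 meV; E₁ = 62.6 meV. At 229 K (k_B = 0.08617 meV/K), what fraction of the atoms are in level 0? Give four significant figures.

k_BT = 0.08617 × 229 K = 19.7329 meV.
Eᵢ/kT = 0.174328, 3.17237.
Z = Σ e^(−Eᵢ/kT) = e^(−0.174328) + e^(−3.17237) = 0.840021 + 0.0419042 = 0.881925.
P₀ = e^(−E₀/kT) / Z = 0.840021/0.881925 = 0.9525.

0.9525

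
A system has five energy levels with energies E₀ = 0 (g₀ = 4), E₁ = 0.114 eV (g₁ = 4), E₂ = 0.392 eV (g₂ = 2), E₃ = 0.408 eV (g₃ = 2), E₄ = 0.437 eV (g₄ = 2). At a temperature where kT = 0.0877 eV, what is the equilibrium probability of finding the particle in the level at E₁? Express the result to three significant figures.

Eᵢ/kT = 0, 1.2999, 4.4698, 4.6522, 4.9829.
Z = Σ gᵢe^(−Eᵢ/kT) = 4·e^(−0) + 4·e^(−1.2999) + 2·e^(−4.4698) + 2·e^(−4.6522) + 2·e^(−4.9829) = 4.0000 + 1.0902 + 0.022899 + 0.019081 + 0.013708 = 5.1459.
P₁ = g₁ e^(−E₁/kT) / Z = 1.0902/5.1459 = 0.212.

0.212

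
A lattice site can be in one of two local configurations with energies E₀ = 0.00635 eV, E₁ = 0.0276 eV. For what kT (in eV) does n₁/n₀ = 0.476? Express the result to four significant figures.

n₁/n₀ = exp[−(E₁−E₀)/kT] = 0.476.
⇒ (E₁−E₀)/kT = ln(1/0.476) = ln(2.10084) = 0.742337.
kT = 0.02125 eV / 0.742337 = 0.02863 eV.

0.02863 eV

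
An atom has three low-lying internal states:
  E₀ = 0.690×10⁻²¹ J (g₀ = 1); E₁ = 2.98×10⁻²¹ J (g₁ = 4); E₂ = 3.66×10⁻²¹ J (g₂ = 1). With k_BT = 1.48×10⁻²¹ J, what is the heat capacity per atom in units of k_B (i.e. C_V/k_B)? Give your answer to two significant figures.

Eᵢ/kT = 0.4662, 2.014, 2.473.
Z = Σ gᵢe^(−Eᵢ/kT) = 1·e^(−0.4662) + 4·e^(−2.014) + 1·e^(−2.473) = 0.6274 + 0.5338 + 0.08433 = 1.246.
⟨E⟩ = 1.872, ⟨E²⟩ = 4.951.
C_V/k_B = (⟨E²⟩ − ⟨E⟩²)/(kT)² = (4.951 − 3.504)/2.190 = 0.66.

0.66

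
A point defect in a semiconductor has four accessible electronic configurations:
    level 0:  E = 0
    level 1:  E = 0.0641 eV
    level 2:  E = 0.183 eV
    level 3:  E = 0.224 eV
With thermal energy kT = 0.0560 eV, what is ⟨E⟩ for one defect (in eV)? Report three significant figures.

0.0229 eV

Eᵢ/kT = 0, 1.1446, 3.2679, 4.0000.
Z = Σ e^(−Eᵢ/kT) = e^(−0) + e^(−1.1446) + e^(−3.2679) + e^(−4.0000) = 1.0000 + 0.31835 + 0.038086 + 0.018316 = 1.3748.
⟨E⟩ = Σ Eᵢ e^(−Eᵢ/kT) / Z = (0·1.0000 + 0.0641·0.31835 + 0.183·0.038086 + 0.224·0.018316) / 1.3748 = 0.0229 eV.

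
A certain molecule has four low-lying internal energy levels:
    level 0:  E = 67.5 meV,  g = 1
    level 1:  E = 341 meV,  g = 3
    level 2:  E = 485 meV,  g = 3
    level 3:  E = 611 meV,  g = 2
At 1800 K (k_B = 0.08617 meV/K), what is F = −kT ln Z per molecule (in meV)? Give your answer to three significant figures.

-21.8 meV

k_BT = 0.08617 × 1800 K = 155.11 meV.
Eᵢ/kT = 0.43518, 2.1984, 3.1268, 3.9391.
Z = Σ gᵢe^(−Eᵢ/kT) = 1·e^(−0.43518) + 3·e^(−2.1984) + 3·e^(−3.1268) + 2·e^(−3.9391) = 0.64715 + 0.33294 + 0.13157 + 0.038931 = 1.1506.
F = −kT ln Z = −155.11 × ln(1.1506) = −155.11 × 0.14028 = -21.8 meV.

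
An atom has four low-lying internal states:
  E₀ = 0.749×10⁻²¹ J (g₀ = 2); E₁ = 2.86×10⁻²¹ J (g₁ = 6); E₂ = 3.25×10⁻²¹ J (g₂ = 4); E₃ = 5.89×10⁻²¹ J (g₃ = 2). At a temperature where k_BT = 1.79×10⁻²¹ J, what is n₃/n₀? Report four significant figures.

n₃/n₀ = (g₃/g₀) exp[−(E₃−E₀)/kT] = (2/2) × exp(−(5.141 ×10⁻²¹ J)/(1.79 ×10⁻²¹ J)) = (2/2) × exp(-2.87207) = 0.05658.

0.05658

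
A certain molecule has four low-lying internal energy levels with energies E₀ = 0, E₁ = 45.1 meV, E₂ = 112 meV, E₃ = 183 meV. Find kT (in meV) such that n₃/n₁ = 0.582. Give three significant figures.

255 meV

n₃/n₁ = exp[−(E₃−E₁)/kT] = 0.582.
⇒ (E₃−E₁)/kT = ln(1/0.582) = ln(1.7182) = 0.54128.
kT = 137.9 meV / 0.54128 = 255 meV.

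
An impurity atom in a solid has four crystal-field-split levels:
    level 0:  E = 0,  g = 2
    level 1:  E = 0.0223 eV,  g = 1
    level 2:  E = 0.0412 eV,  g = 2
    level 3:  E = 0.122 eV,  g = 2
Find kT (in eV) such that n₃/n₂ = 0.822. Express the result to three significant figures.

n₃/n₂ = (g₃/g₂) exp[−(E₃−E₂)/kT] = 0.822.
⇒ (E₃−E₂)/kT = ln((2/2)/0.822) = ln(1.2165) = 0.19598.
kT = 0.0808 eV / 0.19598 = 0.412 eV.

0.412 eV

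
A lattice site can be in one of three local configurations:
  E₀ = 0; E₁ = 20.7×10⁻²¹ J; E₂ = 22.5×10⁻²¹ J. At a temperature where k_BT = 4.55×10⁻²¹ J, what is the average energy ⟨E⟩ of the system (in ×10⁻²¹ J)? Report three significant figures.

Eᵢ/kT = 0, 4.5495, 4.9451.
Z = Σ e^(−Eᵢ/kT) = e^(−0) + e^(−4.5495) + e^(−4.9451) = 1.0000 + 0.010572 + 0.0071182 = 1.0177.
⟨E⟩ = Σ Eᵢ e^(−Eᵢ/kT) / Z = (0·1.0000 + 20.7·0.010572 + 22.5·0.0071182) / 1.0177 = 0.372 ×10⁻²¹ J.

0.372 ×10⁻²¹ J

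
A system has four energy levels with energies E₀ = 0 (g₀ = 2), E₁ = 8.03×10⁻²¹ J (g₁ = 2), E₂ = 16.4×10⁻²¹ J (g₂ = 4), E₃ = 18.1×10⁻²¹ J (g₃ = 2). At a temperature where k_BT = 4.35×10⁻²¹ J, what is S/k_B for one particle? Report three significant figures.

Eᵢ/kT = 0, 1.8460, 3.7701, 4.1609.
Z = Σ gᵢe^(−Eᵢ/kT) = 2·e^(−0) + 2·e^(−1.8460) + 4·e^(−3.7701) + 2·e^(−4.1609) = 2.0000 + 0.31573 + 0.092199 + 0.031187 = 2.4391.
⟨E⟩ = Σ EᵢPᵢ = 1.8908 ×10⁻²¹ J.
S/k_B = ln Z + ⟨E⟩/kT = ln(2.4391) + 1.8908/4.35 = 0.89163 + 0.43467 = 1.33.

1.33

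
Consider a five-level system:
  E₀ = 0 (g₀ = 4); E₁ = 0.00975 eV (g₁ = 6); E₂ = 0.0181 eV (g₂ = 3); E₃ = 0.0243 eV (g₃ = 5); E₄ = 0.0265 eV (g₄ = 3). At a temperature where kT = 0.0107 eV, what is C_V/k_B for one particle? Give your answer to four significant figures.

Eᵢ/kT = 0, 0.911215, 1.69159, 2.27103, 2.47664.
Z = Σ gᵢe^(−Eᵢ/kT) = 4·e^(−0) + 6·e^(−0.911215) + 3·e^(−1.69159) + 5·e^(−2.27103) + 3·e^(−2.47664) = 4.00000 + 2.41221 + 0.552679 + 0.516029 + 0.252075 = 7.73299.
⟨E⟩ = 0.00682039 eV, ⟨E²⟩ = 0.000115363 eV².
C_V/k_B = (⟨E²⟩ − ⟨E⟩²)/(kT)² = (0.000115363 − 0.0000465177)/0.000114490 = 0.6013.

0.6013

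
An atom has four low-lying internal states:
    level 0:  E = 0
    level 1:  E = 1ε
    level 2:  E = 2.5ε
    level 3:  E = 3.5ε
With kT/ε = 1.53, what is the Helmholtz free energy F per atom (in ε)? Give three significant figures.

Eᵢ/kT = 0, 0.65359, 1.6340, 2.2876.
Z = Σ e^(−Eᵢ/kT) = e^(−0) + e^(−0.65359) + e^(−1.6340) + e^(−2.2876) = 1.0000 + 0.52017 + 0.19515 + 0.10151 = 1.8168.
F = −kT ln Z = −1.53 × ln(1.8168) = −1.53 × 0.59708 = -0.914 ε.

-0.914 ε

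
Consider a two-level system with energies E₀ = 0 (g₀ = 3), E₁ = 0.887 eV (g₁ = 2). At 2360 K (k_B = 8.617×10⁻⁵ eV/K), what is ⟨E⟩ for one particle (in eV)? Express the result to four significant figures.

k_BT = 8.617×10⁻⁵ × 2360 K = 0.203361 eV.
Eᵢ/kT = 0, 4.36170.
Z = Σ gᵢe^(−Eᵢ/kT) = 3·e^(−0) + 2·e^(−4.36170) = 3.00000 + 0.0255134 = 3.02551.
⟨E⟩ = Σ Eᵢ gᵢe^(−Eᵢ/kT) / Z = (0·3.00000 + 0.887·0.0255134) / 3.02551 = 0.007480 eV.

0.007480 eV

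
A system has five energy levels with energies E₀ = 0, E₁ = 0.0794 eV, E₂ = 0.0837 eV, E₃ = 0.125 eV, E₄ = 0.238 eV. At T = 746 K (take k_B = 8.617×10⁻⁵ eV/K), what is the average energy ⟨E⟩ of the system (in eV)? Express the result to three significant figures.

0.0402 eV

k_BT = 8.617×10⁻⁵ × 746 K = 0.064283 eV.
Eᵢ/kT = 0, 1.2352, 1.3021, 1.9445, 3.7024.
Z = Σ e^(−Eᵢ/kT) = e^(−0) + e^(−1.2352) + e^(−1.3021) + e^(−1.9445) + e^(−3.7024) = 1.0000 + 0.29078 + 0.27196 + 0.14306 + 0.024664 = 1.7305.
⟨E⟩ = Σ Eᵢ e^(−Eᵢ/kT) / Z = (0·1.0000 + 0.0794·0.29078 + 0.0837·0.27196 + 0.125·0.14306 + 0.238·0.024664) / 1.7305 = 0.0402 eV.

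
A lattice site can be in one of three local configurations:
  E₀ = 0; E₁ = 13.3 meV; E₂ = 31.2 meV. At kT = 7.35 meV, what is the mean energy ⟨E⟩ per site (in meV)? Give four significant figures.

Eᵢ/kT = 0, 1.80952, 4.24490.
Z = Σ e^(−Eᵢ/kT) = e^(−0) + e^(−1.80952) + e^(−4.24490) = 1.00000 + 0.163733 + 0.0143372 = 1.17807.
⟨E⟩ = Σ Eᵢ e^(−Eᵢ/kT) / Z = (0·1.00000 + 13.3·0.163733 + 31.2·0.0143372) / 1.17807 = 2.228 meV.

2.228 meV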